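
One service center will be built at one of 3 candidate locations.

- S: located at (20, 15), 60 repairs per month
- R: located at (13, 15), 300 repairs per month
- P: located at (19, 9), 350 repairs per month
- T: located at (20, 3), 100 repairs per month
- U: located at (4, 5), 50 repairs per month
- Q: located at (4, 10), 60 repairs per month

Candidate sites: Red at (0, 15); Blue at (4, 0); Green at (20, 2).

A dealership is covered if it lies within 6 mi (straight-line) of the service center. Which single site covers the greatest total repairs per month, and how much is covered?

Green, covering 100

Coverage radius r = 6 mi; a point is covered iff (Δx)²+(Δy)² ≤ 6² = 36.
  Red (0, 15): covers {none} → 0
  Blue (4, 0): covers {U} → 50
  Green (20, 2): covers {T} → 100
Maximum coverage at Green: 100 repairs per month.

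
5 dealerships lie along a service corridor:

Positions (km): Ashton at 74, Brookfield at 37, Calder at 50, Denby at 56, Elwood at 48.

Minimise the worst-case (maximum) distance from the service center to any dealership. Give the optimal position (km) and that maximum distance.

The 1-center on a line is the midpoint of the two extreme points: leftmost at 37, rightmost at 74.
Optimal location = (37 + 74)/2 = 55.5; maximum distance = (74 − 37)/2 = 18.5.

location 55.5, max distance 18.5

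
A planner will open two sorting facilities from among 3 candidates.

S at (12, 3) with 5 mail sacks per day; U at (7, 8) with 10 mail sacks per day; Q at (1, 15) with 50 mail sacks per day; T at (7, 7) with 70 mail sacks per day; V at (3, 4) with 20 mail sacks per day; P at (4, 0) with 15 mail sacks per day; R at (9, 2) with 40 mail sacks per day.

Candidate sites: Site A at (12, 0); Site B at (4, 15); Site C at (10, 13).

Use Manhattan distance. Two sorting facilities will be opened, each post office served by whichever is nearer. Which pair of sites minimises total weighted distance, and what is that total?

{Site A, Site B}, total 1595

Evaluate every pair (each demand assigned to the nearer of the two):
  {Site A, Site B}: total = 1595
  {Site A, Site C}: total = 1855
  {Site B, Site C}: total = 1865
Best pair: {Site A, Site B} with total 1595.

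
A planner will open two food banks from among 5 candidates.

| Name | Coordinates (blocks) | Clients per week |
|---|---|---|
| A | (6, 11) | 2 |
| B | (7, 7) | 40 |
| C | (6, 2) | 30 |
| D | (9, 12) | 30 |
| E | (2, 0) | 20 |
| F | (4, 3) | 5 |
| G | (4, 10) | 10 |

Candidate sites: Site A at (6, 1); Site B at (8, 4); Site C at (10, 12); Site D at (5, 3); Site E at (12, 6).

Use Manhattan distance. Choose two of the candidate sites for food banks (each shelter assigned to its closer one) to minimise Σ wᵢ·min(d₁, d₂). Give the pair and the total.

Evaluate every pair (each demand assigned to the nearer of the two):
  {Site C, Site D}: total = 545
  {Site A, Site C}: total = 550
  {Site B, Site C}: total = 625
  {Site A, Site B}: total = 698
  {Site B, Site D}: total = 713
  {Site A, Site E}: total = 790
  {Site D, Site E}: total = 793
  {Site A, Site D}: total = 863
  {Site B, Site E}: total = 893
  {Site C, Site E}: total = 1035
Best pair: {Site C, Site D} with total 545.

{Site C, Site D}, total 545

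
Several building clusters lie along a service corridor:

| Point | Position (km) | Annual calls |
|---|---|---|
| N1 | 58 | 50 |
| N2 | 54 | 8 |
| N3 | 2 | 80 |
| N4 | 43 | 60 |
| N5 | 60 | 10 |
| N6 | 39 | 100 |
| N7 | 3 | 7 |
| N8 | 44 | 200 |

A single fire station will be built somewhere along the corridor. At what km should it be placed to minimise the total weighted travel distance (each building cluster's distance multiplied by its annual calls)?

x = 44

For a sum of weighted absolute distances on a line, the optimum is the weighted median (not the mean). Total weight W = 515; half-weight = 257.5.
Sort by position and accumulate weight:
  km 2 (N3, w=80) → cum 80
  km 3 (N7, w=7) → cum 87
  km 39 (N6, w=100) → cum 187
  km 43 (N4, w=60) → cum 247
  km 44 (N8, w=200) → cum 447  ≥ 257.5 → median here
  km 54 (N2, w=8) → cum 455
  km 58 (N1, w=50) → cum 505
  km 60 (N5, w=10) → cum 515
Optimal location: km 44.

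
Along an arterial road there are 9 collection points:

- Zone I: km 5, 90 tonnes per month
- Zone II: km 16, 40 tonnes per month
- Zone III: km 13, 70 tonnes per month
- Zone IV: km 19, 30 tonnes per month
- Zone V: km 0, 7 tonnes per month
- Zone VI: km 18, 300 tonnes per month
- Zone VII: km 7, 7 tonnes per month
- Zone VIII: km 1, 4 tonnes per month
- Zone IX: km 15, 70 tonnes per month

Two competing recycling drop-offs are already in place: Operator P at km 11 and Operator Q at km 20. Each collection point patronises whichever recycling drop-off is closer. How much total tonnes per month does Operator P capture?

The indifferent point is the midpoint (11+20)/2 = 15.5; collection points left of it (closer to Operator P at 11) go to Operator P, those right go to Operator Q.
  Zone V at 0 (w=7) → Operator P
  Zone VIII at 1 (w=4) → Operator P
  Zone I at 5 (w=90) → Operator P
  Zone VII at 7 (w=7) → Operator P
  Zone III at 13 (w=70) → Operator P
  Zone IX at 15 (w=70) → Operator P
  Zone II at 16 (w=40) → Operator Q
  Zone VI at 18 (w=300) → Operator Q
  Zone IV at 19 (w=30) → Operator Q
Operator P captures 248; Operator Q captures 370.

248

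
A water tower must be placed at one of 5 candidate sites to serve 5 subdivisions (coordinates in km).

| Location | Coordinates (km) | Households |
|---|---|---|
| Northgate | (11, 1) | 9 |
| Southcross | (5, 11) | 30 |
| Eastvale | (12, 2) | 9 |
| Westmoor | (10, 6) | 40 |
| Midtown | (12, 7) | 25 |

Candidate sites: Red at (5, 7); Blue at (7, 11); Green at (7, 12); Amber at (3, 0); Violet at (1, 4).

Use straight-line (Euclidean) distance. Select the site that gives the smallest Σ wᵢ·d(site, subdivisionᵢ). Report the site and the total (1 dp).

Total weighted distance at each candidate:
  Red (5, 7): total = 652.7
  Blue (7, 11): total = 642.9
  Green (7, 12): total = 718.2
  Amber (3, 0): total = 1144.8
  Violet (1, 4): total = 1090.3
Minimum is at Blue with total 642.9 km.

Blue, total 642.9 km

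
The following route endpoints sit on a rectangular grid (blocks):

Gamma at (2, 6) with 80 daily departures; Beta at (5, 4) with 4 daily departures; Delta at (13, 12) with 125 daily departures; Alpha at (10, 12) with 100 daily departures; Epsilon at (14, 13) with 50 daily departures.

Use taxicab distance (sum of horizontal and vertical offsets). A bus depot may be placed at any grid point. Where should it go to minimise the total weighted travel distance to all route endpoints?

Manhattan distance separates: Σwᵢ(|x−xᵢ|+|y−yᵢ|) = Σwᵢ|x−xᵢ| + Σwᵢ|y−yᵢ|, so x and y are optimised independently as 1-D weighted medians.
Total weight W = 359; half = 179.5.
x-coordinate, sorted with cumulative weight:
  x=2 (Gamma, w=80) cum 80
  x=5 (Beta, w=4) cum 84
  x=10 (Alpha, w=100) cum 184  ← median
  x=13 (Delta, w=125) cum 309
  x=14 (Epsilon, w=50) cum 359
⇒ x* = 10
y-coordinate, sorted with cumulative weight:
  y=4 (Beta, w=4) cum 4
  y=6 (Gamma, w=80) cum 84
  y=12 (Delta, w=125) cum 209  ← median
  y=12 (Alpha, w=100) cum 309
  y=13 (Epsilon, w=50) cum 359
⇒ y* = 12

(10, 12)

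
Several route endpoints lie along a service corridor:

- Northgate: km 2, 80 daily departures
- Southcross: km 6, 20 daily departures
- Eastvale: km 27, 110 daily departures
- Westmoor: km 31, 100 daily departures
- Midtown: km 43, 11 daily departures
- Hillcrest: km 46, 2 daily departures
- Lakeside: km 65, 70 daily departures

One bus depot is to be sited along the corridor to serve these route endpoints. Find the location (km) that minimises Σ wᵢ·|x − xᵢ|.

x = 27

For a sum of weighted absolute distances on a line, the optimum is the weighted median (not the mean). Total weight W = 393; half-weight = 196.5.
Sort by position and accumulate weight:
  km 2 (Northgate, w=80) → cum 80
  km 6 (Southcross, w=20) → cum 100
  km 27 (Eastvale, w=110) → cum 210  ≥ 196.5 → median here
  km 31 (Westmoor, w=100) → cum 310
  km 43 (Midtown, w=11) → cum 321
  km 46 (Hillcrest, w=2) → cum 323
  km 65 (Lakeside, w=70) → cum 393
Optimal location: km 27.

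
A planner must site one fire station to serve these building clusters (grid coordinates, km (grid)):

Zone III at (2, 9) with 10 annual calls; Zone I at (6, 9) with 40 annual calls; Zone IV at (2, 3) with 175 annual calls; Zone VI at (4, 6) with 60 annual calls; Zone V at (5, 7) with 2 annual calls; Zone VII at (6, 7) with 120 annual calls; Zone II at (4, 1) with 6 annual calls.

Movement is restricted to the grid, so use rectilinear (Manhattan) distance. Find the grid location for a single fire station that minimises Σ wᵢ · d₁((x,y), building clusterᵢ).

Manhattan distance separates: Σwᵢ(|x−xᵢ|+|y−yᵢ|) = Σwᵢ|x−xᵢ| + Σwᵢ|y−yᵢ|, so x and y are optimised independently as 1-D weighted medians.
Total weight W = 413; half = 206.5.
x-coordinate, sorted with cumulative weight:
  x=2 (Zone III, w=10) cum 10
  x=2 (Zone IV, w=175) cum 185
  x=4 (Zone VI, w=60) cum 245  ← median
  x=4 (Zone II, w=6) cum 251
  x=5 (Zone V, w=2) cum 253
  x=6 (Zone I, w=40) cum 293
  x=6 (Zone VII, w=120) cum 413
⇒ x* = 4
y-coordinate, sorted with cumulative weight:
  y=1 (Zone II, w=6) cum 6
  y=3 (Zone IV, w=175) cum 181
  y=6 (Zone VI, w=60) cum 241  ← median
  y=7 (Zone V, w=2) cum 243
  y=7 (Zone VII, w=120) cum 363
  y=9 (Zone III, w=10) cum 373
  y=9 (Zone I, w=40) cum 413
⇒ y* = 6

(4, 6)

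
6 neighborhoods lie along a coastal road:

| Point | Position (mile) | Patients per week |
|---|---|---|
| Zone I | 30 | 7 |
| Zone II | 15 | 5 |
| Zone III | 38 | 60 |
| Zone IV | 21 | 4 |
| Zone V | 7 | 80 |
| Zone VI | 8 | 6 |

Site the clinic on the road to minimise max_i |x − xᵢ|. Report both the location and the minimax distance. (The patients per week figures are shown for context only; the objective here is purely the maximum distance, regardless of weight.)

location 22.5, max distance 15.5

The 1-center on a line is the midpoint of the two extreme points: leftmost at 7, rightmost at 38.
Optimal location = (7 + 38)/2 = 22.5; maximum distance = (38 − 7)/2 = 15.5.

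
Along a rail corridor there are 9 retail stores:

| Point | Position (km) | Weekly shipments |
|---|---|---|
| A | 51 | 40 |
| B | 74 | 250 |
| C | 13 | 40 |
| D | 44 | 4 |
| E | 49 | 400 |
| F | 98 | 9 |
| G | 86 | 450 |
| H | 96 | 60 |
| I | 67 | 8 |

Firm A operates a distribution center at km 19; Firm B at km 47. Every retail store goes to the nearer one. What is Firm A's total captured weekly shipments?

The indifferent point is the midpoint (19+47)/2 = 33; retail stores left of it (closer to Firm A at 19) go to Firm A, those right go to Firm B.
  C at 13 (w=40) → Firm A
  D at 44 (w=4) → Firm B
  E at 49 (w=400) → Firm B
  A at 51 (w=40) → Firm B
  I at 67 (w=8) → Firm B
  B at 74 (w=250) → Firm B
  G at 86 (w=450) → Firm B
  H at 96 (w=60) → Firm B
  F at 98 (w=9) → Firm B
Firm A captures 40; Firm B captures 1221.

40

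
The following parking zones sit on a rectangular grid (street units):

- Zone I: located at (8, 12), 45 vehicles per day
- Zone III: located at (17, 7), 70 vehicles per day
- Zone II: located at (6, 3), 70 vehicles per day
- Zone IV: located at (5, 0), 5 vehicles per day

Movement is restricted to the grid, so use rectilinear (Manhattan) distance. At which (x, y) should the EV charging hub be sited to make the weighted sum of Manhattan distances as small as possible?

Manhattan distance separates: Σwᵢ(|x−xᵢ|+|y−yᵢ|) = Σwᵢ|x−xᵢ| + Σwᵢ|y−yᵢ|, so x and y are optimised independently as 1-D weighted medians.
Total weight W = 190; half = 95.
x-coordinate, sorted with cumulative weight:
  x=5 (Zone IV, w=5) cum 5
  x=6 (Zone II, w=70) cum 75
  x=8 (Zone I, w=45) cum 120  ← median
  x=17 (Zone III, w=70) cum 190
⇒ x* = 8
y-coordinate, sorted with cumulative weight:
  y=0 (Zone IV, w=5) cum 5
  y=3 (Zone II, w=70) cum 75
  y=7 (Zone III, w=70) cum 145  ← median
  y=12 (Zone I, w=45) cum 190
⇒ y* = 7

(8, 7)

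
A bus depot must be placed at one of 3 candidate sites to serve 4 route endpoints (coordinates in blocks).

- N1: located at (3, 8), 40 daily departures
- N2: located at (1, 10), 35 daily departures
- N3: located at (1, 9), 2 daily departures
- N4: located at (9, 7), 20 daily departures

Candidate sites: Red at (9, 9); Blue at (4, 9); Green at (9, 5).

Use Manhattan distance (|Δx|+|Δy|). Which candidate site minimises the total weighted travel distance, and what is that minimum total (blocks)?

Total weighted distance at each candidate:
  Red (9, 9): total = 651
  Blue (4, 9): total = 366
  Green (9, 5): total = 879
Minimum is at Blue with total 366 blocks.

Blue, total 366 blocks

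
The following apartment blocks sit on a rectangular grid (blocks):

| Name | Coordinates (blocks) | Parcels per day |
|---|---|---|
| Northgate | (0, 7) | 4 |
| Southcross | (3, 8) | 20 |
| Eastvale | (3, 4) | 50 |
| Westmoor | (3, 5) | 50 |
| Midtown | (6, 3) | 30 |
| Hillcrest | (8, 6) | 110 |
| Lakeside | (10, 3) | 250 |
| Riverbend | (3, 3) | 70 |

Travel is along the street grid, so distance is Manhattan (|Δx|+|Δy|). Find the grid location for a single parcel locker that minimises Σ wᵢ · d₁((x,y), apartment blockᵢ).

Manhattan distance separates: Σwᵢ(|x−xᵢ|+|y−yᵢ|) = Σwᵢ|x−xᵢ| + Σwᵢ|y−yᵢ|, so x and y are optimised independently as 1-D weighted medians.
Total weight W = 584; half = 292.
x-coordinate, sorted with cumulative weight:
  x=0 (Northgate, w=4) cum 4
  x=3 (Southcross, w=20) cum 24
  x=3 (Eastvale, w=50) cum 74
  x=3 (Westmoor, w=50) cum 124
  x=3 (Riverbend, w=70) cum 194
  x=6 (Midtown, w=30) cum 224
  x=8 (Hillcrest, w=110) cum 334  ← median
  x=10 (Lakeside, w=250) cum 584
⇒ x* = 8
y-coordinate, sorted with cumulative weight:
  y=3 (Midtown, w=30) cum 30
  y=3 (Lakeside, w=250) cum 280
  y=3 (Riverbend, w=70) cum 350  ← median
  y=4 (Eastvale, w=50) cum 400
  y=5 (Westmoor, w=50) cum 450
  y=6 (Hillcrest, w=110) cum 560
  y=7 (Northgate, w=4) cum 564
  y=8 (Southcross, w=20) cum 584
⇒ y* = 3

(8, 3)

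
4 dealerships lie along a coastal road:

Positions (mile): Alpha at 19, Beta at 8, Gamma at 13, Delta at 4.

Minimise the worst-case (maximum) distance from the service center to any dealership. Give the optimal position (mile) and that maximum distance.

location 11.5, max distance 7.5

The 1-center on a line is the midpoint of the two extreme points: leftmost at 4, rightmost at 19.
Optimal location = (4 + 19)/2 = 11.5; maximum distance = (19 − 4)/2 = 7.5.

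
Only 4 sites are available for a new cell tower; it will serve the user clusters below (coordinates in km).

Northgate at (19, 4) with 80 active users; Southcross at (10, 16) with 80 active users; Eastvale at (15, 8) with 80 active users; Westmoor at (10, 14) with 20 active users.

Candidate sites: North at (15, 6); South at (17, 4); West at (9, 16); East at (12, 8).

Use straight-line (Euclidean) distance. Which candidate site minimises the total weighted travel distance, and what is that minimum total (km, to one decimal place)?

North, total 1600.9 km

Total weighted distance at each candidate:
  North (15, 6): total = 1600.9
  South (17, 4): total = 1873.3
  West (9, 16): total = 2174.4
  East (12, 8): total = 1671.2
Minimum is at North with total 1600.9 km.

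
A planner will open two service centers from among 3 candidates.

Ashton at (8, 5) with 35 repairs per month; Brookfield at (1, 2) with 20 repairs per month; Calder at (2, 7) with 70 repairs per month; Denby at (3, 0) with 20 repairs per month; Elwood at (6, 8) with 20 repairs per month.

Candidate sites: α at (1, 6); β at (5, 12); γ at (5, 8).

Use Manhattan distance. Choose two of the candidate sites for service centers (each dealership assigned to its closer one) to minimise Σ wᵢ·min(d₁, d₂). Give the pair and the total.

Evaluate every pair (each demand assigned to the nearer of the two):
  {α, γ}: total = 610
  {α, β}: total = 760
  {β, γ}: total = 910
Best pair: {α, γ} with total 610.

{α, γ}, total 610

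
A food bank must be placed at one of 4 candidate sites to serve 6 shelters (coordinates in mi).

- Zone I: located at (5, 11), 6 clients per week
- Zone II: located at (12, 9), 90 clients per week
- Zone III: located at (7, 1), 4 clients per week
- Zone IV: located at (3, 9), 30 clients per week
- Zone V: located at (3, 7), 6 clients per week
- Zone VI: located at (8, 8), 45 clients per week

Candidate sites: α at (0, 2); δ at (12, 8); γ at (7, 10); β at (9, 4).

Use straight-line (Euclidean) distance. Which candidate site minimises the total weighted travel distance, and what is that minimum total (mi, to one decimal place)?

Total weighted distance at each candidate:
  α (0, 2): total = 2053.8
  δ (12, 8): total = 676.1
  γ (7, 10): total = 762.6
  β (9, 4): total = 1047.7
Minimum is at δ with total 676.1 mi.

δ, total 676.1 mi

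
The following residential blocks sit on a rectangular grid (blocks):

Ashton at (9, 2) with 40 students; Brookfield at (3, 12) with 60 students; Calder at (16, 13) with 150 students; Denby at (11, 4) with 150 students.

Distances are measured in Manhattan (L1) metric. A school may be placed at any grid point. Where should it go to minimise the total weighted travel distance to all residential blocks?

(11, 12)

Manhattan distance separates: Σwᵢ(|x−xᵢ|+|y−yᵢ|) = Σwᵢ|x−xᵢ| + Σwᵢ|y−yᵢ|, so x and y are optimised independently as 1-D weighted medians.
Total weight W = 400; half = 200.
x-coordinate, sorted with cumulative weight:
  x=3 (Brookfield, w=60) cum 60
  x=9 (Ashton, w=40) cum 100
  x=11 (Denby, w=150) cum 250  ← median
  x=16 (Calder, w=150) cum 400
⇒ x* = 11
y-coordinate, sorted with cumulative weight:
  y=2 (Ashton, w=40) cum 40
  y=4 (Denby, w=150) cum 190
  y=12 (Brookfield, w=60) cum 250  ← median
  y=13 (Calder, w=150) cum 400
⇒ y* = 12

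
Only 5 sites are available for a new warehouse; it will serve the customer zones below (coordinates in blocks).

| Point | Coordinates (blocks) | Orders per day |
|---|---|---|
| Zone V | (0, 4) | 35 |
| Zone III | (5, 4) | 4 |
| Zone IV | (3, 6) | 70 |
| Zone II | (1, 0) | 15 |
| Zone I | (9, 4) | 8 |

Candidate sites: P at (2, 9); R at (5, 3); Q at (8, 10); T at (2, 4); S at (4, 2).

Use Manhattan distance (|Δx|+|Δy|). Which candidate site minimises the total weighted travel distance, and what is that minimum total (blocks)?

T, total 423 blocks

Total weighted distance at each candidate:
  P (2, 9): total = 803
  R (5, 3): total = 709
  Q (8, 10): total = 1467
  T (2, 4): total = 423
  S (4, 2): total = 703
Minimum is at T with total 423 blocks.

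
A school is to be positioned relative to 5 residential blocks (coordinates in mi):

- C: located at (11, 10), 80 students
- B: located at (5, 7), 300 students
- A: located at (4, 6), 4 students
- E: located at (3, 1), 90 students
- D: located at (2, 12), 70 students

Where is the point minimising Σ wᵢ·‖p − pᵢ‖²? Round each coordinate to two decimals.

(5.16, 7.08)

The minimiser of Σwᵢ‖p−pᵢ‖² is the weighted centroid p* = (Σwᵢpᵢ)/(Σwᵢ).
Σwᵢ = 544.
Σwᵢxᵢ = 80·11 + 300·5 + 4·4 + 90·3 + 70·2 = 2806.
Σwᵢyᵢ = 80·10 + 300·7 + 4·6 + 90·1 + 70·12 = 3854.
x* = 2806/544 = 5.16, y* = 3854/544 = 7.08.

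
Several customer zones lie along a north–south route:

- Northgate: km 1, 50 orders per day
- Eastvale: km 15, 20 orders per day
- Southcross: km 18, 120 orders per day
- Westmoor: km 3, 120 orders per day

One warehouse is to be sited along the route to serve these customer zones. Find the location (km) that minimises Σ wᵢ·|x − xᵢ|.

x = 3

For a sum of weighted absolute distances on a line, the optimum is the weighted median (not the mean). Total weight W = 310; half-weight = 155.
Sort by position and accumulate weight:
  km 1 (Northgate, w=50) → cum 50
  km 3 (Westmoor, w=120) → cum 170  ≥ 155 → median here
  km 15 (Eastvale, w=20) → cum 190
  km 18 (Southcross, w=120) → cum 310
Optimal location: km 3.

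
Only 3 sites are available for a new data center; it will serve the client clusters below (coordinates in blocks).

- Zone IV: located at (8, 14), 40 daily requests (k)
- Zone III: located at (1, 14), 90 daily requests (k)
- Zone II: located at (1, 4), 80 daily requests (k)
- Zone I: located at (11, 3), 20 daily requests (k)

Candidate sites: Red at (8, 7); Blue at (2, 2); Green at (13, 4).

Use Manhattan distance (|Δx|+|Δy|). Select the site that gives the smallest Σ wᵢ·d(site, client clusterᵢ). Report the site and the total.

Blue, total 2330 blocks

Total weighted distance at each candidate:
  Red (8, 7): total = 2480
  Blue (2, 2): total = 2330
  Green (13, 4): total = 3600
Minimum is at Blue with total 2330 blocks.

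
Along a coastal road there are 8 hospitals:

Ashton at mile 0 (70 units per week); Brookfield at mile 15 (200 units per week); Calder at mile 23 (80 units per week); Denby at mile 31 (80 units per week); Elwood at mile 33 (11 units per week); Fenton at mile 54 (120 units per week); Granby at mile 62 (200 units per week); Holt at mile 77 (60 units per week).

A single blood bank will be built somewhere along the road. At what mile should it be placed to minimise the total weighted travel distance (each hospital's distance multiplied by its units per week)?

For a sum of weighted absolute distances on a line, the optimum is the weighted median (not the mean). Total weight W = 821; half-weight = 410.5.
Sort by position and accumulate weight:
  mile 0 (Ashton, w=70) → cum 70
  mile 15 (Brookfield, w=200) → cum 270
  mile 23 (Calder, w=80) → cum 350
  mile 31 (Denby, w=80) → cum 430  ≥ 410.5 → median here
  mile 33 (Elwood, w=11) → cum 441
  mile 54 (Fenton, w=120) → cum 561
  mile 62 (Granby, w=200) → cum 761
  mile 77 (Holt, w=60) → cum 821
Optimal location: mile 31.

x = 31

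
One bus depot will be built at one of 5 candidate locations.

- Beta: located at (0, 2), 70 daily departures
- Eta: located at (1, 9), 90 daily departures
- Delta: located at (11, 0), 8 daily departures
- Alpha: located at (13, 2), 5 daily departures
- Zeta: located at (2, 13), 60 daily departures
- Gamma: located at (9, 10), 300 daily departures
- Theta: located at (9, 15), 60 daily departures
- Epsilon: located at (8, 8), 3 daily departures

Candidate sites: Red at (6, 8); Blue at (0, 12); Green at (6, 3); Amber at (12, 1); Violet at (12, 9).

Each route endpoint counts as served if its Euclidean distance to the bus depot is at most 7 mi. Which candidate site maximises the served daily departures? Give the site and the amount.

Red, covering 453

Coverage radius r = 7 mi; a point is covered iff (Δx)²+(Δy)² ≤ 7² = 49.
  Red (6, 8): covers {Eta, Zeta, Gamma, Epsilon} → 453
  Blue (0, 12): covers {Eta, Zeta} → 150
  Green (6, 3): covers {Beta, Delta, Epsilon} → 81
  Amber (12, 1): covers {Delta, Alpha} → 13
  Violet (12, 9): covers {Gamma, Theta, Epsilon} → 363
Maximum coverage at Red: 453 daily departures.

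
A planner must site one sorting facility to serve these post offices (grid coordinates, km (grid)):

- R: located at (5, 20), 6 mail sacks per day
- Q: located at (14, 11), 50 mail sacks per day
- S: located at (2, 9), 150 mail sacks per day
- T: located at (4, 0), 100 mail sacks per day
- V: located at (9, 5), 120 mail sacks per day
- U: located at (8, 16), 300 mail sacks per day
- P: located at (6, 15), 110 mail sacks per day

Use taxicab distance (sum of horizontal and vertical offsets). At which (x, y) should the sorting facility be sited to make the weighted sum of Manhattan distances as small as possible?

Manhattan distance separates: Σwᵢ(|x−xᵢ|+|y−yᵢ|) = Σwᵢ|x−xᵢ| + Σwᵢ|y−yᵢ|, so x and y are optimised independently as 1-D weighted medians.
Total weight W = 836; half = 418.
x-coordinate, sorted with cumulative weight:
  x=2 (S, w=150) cum 150
  x=4 (T, w=100) cum 250
  x=5 (R, w=6) cum 256
  x=6 (P, w=110) cum 366
  x=8 (U, w=300) cum 666  ← median
  x=9 (V, w=120) cum 786
  x=14 (Q, w=50) cum 836
⇒ x* = 8
y-coordinate, sorted with cumulative weight:
  y=0 (T, w=100) cum 100
  y=5 (V, w=120) cum 220
  y=9 (S, w=150) cum 370
  y=11 (Q, w=50) cum 420  ← median
  y=15 (P, w=110) cum 530
  y=16 (U, w=300) cum 830
  y=20 (R, w=6) cum 836
⇒ y* = 11

(8, 11)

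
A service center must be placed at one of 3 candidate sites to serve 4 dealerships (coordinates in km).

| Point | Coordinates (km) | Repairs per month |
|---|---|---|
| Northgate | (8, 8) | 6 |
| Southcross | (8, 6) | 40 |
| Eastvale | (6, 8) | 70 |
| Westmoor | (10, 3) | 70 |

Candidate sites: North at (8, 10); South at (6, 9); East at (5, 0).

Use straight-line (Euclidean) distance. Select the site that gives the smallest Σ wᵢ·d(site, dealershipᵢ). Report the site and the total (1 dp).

South, total 732.4 km

Total weighted distance at each candidate:
  North (8, 10): total = 879.6
  South (6, 9): total = 732.4
  East (5, 0): total = 1292.1
Minimum is at South with total 732.4 km.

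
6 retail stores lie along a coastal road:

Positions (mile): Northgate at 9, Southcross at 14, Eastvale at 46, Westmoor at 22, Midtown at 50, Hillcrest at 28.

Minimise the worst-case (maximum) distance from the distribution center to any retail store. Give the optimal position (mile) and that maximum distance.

location 29.5, max distance 20.5

The 1-center on a line is the midpoint of the two extreme points: leftmost at 9, rightmost at 50.
Optimal location = (9 + 50)/2 = 29.5; maximum distance = (50 − 9)/2 = 20.5.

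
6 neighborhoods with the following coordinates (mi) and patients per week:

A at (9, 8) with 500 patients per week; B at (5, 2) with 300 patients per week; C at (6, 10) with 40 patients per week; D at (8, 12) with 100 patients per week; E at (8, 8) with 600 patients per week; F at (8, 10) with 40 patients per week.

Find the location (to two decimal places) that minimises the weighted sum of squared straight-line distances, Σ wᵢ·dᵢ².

(7.70, 7.22)

The minimiser of Σwᵢ‖p−pᵢ‖² is the weighted centroid p* = (Σwᵢpᵢ)/(Σwᵢ).
Σwᵢ = 1580.
Σwᵢxᵢ = 500·9 + 300·5 + 40·6 + 100·8 + 600·8 + 40·8 = 12160.
Σwᵢyᵢ = 500·8 + 300·2 + 40·10 + 100·12 + 600·8 + 40·10 = 11400.
x* = 12160/1580 = 7.70, y* = 11400/1580 = 7.22.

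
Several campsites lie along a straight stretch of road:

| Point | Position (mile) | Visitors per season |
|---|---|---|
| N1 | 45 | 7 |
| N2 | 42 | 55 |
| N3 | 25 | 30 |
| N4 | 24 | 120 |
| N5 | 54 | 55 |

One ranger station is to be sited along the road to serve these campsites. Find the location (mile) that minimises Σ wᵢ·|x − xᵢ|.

For a sum of weighted absolute distances on a line, the optimum is the weighted median (not the mean). Total weight W = 267; half-weight = 133.5.
Sort by position and accumulate weight:
  mile 24 (N4, w=120) → cum 120
  mile 25 (N3, w=30) → cum 150  ≥ 133.5 → median here
  mile 42 (N2, w=55) → cum 205
  mile 45 (N1, w=7) → cum 212
  mile 54 (N5, w=55) → cum 267
Optimal location: mile 25.

x = 25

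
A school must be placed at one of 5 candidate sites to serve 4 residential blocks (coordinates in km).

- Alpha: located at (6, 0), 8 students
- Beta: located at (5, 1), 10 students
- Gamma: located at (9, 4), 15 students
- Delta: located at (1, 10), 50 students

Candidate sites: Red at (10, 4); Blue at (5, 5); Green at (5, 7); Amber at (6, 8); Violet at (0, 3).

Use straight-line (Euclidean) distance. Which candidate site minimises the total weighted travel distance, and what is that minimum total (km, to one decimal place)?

Total weighted distance at each candidate:
  Red (10, 4): total = 659.4
  Blue (5, 5): total = 462.8
  Green (5, 7): total = 441.6
  Amber (6, 8): total = 479.0
  Violet (0, 3): total = 596.9
Minimum is at Green with total 441.6 km.

Green, total 441.6 km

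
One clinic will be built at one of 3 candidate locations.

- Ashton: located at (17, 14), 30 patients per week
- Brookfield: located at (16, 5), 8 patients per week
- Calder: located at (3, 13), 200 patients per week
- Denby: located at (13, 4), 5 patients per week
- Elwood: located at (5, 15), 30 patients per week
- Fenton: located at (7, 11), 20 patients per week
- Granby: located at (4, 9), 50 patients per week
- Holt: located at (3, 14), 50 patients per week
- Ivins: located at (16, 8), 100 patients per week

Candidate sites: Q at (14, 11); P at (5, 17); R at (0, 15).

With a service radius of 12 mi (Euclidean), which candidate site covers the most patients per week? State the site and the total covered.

Q, covering 493

Coverage radius r = 12 mi; a point is covered iff (Δx)²+(Δy)² ≤ 12² = 144.
  Q (14, 11): covers {Ashton, Brookfield, Calder, Denby, Elwood, Fenton, Granby, Holt, Ivins} → 493
  P (5, 17): covers {Calder, Elwood, Fenton, Granby, Holt} → 350
  R (0, 15): covers {Calder, Elwood, Fenton, Granby, Holt} → 350
Maximum coverage at Q: 493 patients per week.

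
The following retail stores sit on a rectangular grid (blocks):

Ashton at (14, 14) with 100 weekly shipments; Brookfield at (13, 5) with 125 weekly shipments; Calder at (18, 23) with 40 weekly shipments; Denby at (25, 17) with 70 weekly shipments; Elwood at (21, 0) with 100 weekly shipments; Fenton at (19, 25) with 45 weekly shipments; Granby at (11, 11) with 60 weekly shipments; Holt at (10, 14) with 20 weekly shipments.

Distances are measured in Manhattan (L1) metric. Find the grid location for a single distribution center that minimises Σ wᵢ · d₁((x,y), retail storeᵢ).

Manhattan distance separates: Σwᵢ(|x−xᵢ|+|y−yᵢ|) = Σwᵢ|x−xᵢ| + Σwᵢ|y−yᵢ|, so x and y are optimised independently as 1-D weighted medians.
Total weight W = 560; half = 280.
x-coordinate, sorted with cumulative weight:
  x=10 (Holt, w=20) cum 20
  x=11 (Granby, w=60) cum 80
  x=13 (Brookfield, w=125) cum 205
  x=14 (Ashton, w=100) cum 305  ← median
  x=18 (Calder, w=40) cum 345
  x=19 (Fenton, w=45) cum 390
  x=21 (Elwood, w=100) cum 490
  x=25 (Denby, w=70) cum 560
⇒ x* = 14
y-coordinate, sorted with cumulative weight:
  y=0 (Elwood, w=100) cum 100
  y=5 (Brookfield, w=125) cum 225
  y=11 (Granby, w=60) cum 285  ← median
  y=14 (Ashton, w=100) cum 385
  y=14 (Holt, w=20) cum 405
  y=17 (Denby, w=70) cum 475
  y=23 (Calder, w=40) cum 515
  y=25 (Fenton, w=45) cum 560
⇒ y* = 11

(14, 11)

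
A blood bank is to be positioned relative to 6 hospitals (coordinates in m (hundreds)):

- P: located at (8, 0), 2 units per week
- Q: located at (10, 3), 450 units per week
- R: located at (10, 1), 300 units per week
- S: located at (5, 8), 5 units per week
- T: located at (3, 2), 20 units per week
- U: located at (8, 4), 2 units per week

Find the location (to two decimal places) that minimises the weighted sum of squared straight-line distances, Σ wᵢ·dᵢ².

The minimiser of Σwᵢ‖p−pᵢ‖² is the weighted centroid p* = (Σwᵢpᵢ)/(Σwᵢ).
Σwᵢ = 779.
Σwᵢxᵢ = 2·8 + 450·10 + 300·10 + 5·5 + 20·3 + 2·8 = 7617.
Σwᵢyᵢ = 2·0 + 450·3 + 300·1 + 5·8 + 20·2 + 2·4 = 1738.
x* = 7617/779 = 9.78, y* = 1738/779 = 2.23.

(9.78, 2.23)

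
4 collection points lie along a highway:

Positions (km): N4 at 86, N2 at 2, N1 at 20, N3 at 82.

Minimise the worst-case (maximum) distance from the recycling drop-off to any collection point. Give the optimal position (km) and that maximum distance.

location 44, max distance 42

The 1-center on a line is the midpoint of the two extreme points: leftmost at 2, rightmost at 86.
Optimal location = (2 + 86)/2 = 44; maximum distance = (86 − 2)/2 = 42.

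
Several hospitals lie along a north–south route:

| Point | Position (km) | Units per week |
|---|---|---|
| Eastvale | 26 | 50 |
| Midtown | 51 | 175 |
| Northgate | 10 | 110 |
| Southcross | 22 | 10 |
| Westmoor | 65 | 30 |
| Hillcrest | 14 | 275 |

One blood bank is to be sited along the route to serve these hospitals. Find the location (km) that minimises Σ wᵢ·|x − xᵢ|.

x = 14

For a sum of weighted absolute distances on a line, the optimum is the weighted median (not the mean). Total weight W = 650; half-weight = 325.
Sort by position and accumulate weight:
  km 10 (Northgate, w=110) → cum 110
  km 14 (Hillcrest, w=275) → cum 385  ≥ 325 → median here
  km 22 (Southcross, w=10) → cum 395
  km 26 (Eastvale, w=50) → cum 445
  km 51 (Midtown, w=175) → cum 620
  km 65 (Westmoor, w=30) → cum 650
Optimal location: km 14.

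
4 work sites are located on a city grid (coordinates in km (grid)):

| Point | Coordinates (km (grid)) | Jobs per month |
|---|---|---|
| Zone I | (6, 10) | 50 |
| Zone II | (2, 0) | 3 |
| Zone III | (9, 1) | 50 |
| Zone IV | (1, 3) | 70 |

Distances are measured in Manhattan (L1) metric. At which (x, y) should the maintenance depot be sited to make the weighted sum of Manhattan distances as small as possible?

Manhattan distance separates: Σwᵢ(|x−xᵢ|+|y−yᵢ|) = Σwᵢ|x−xᵢ| + Σwᵢ|y−yᵢ|, so x and y are optimised independently as 1-D weighted medians.
Total weight W = 173; half = 86.5.
x-coordinate, sorted with cumulative weight:
  x=1 (Zone IV, w=70) cum 70
  x=2 (Zone II, w=3) cum 73
  x=6 (Zone I, w=50) cum 123  ← median
  x=9 (Zone III, w=50) cum 173
⇒ x* = 6
y-coordinate, sorted with cumulative weight:
  y=0 (Zone II, w=3) cum 3
  y=1 (Zone III, w=50) cum 53
  y=3 (Zone IV, w=70) cum 123  ← median
  y=10 (Zone I, w=50) cum 173
⇒ y* = 3

(6, 3)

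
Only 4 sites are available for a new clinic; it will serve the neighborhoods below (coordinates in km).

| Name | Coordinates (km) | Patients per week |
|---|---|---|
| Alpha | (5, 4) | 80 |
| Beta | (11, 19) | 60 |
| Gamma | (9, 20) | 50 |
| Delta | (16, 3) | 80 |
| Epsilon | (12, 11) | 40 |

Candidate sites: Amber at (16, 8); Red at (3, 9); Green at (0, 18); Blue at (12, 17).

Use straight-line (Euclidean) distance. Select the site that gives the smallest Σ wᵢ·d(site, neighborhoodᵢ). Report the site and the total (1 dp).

Blue, total 2932.3 km

Total weighted distance at each candidate:
  Amber (16, 8): total = 2956.0
  Red (3, 9): total = 3339.9
  Green (0, 18): total = 4623.2
  Blue (12, 17): total = 2932.3
Minimum is at Blue with total 2932.3 km.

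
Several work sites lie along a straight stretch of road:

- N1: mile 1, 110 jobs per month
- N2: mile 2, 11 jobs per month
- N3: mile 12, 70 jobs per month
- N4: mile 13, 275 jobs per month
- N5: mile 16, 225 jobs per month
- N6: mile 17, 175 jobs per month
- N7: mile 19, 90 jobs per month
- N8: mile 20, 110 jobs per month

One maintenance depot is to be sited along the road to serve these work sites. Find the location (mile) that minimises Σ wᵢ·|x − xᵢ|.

For a sum of weighted absolute distances on a line, the optimum is the weighted median (not the mean). Total weight W = 1066; half-weight = 533.
Sort by position and accumulate weight:
  mile 1 (N1, w=110) → cum 110
  mile 2 (N2, w=11) → cum 121
  mile 12 (N3, w=70) → cum 191
  mile 13 (N4, w=275) → cum 466
  mile 16 (N5, w=225) → cum 691  ≥ 533 → median here
  mile 17 (N6, w=175) → cum 866
  mile 19 (N7, w=90) → cum 956
  mile 20 (N8, w=110) → cum 1066
Optimal location: mile 16.

x = 16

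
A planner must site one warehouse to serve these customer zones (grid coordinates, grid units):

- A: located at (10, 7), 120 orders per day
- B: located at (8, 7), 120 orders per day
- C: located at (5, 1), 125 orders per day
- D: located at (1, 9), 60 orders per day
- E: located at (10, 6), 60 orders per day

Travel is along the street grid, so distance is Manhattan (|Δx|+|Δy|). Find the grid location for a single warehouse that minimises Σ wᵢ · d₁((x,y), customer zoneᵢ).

(8, 7)

Manhattan distance separates: Σwᵢ(|x−xᵢ|+|y−yᵢ|) = Σwᵢ|x−xᵢ| + Σwᵢ|y−yᵢ|, so x and y are optimised independently as 1-D weighted medians.
Total weight W = 485; half = 242.5.
x-coordinate, sorted with cumulative weight:
  x=1 (D, w=60) cum 60
  x=5 (C, w=125) cum 185
  x=8 (B, w=120) cum 305  ← median
  x=10 (A, w=120) cum 425
  x=10 (E, w=60) cum 485
⇒ x* = 8
y-coordinate, sorted with cumulative weight:
  y=1 (C, w=125) cum 125
  y=6 (E, w=60) cum 185
  y=7 (A, w=120) cum 305  ← median
  y=7 (B, w=120) cum 425
  y=9 (D, w=60) cum 485
⇒ y* = 7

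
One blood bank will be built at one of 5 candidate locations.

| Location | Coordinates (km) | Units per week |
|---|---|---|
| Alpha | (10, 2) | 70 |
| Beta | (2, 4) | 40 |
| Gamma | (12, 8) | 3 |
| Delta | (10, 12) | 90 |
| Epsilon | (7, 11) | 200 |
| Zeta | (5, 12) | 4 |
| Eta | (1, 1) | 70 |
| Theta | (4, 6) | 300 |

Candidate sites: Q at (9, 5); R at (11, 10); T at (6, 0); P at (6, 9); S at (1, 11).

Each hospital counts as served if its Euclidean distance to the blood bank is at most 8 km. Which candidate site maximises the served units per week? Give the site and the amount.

Q, covering 703

Coverage radius r = 8 km; a point is covered iff (Δx)²+(Δy)² ≤ 8² = 64.
  Q (9, 5): covers {Alpha, Beta, Gamma, Delta, Epsilon, Theta} → 703
  R (11, 10): covers {Gamma, Delta, Epsilon, Zeta} → 297
  T (6, 0): covers {Alpha, Beta, Eta, Theta} → 480
  P (6, 9): covers {Beta, Gamma, Delta, Epsilon, Zeta, Theta} → 637
  S (1, 11): covers {Beta, Epsilon, Zeta, Theta} → 544
Maximum coverage at Q: 703 units per week.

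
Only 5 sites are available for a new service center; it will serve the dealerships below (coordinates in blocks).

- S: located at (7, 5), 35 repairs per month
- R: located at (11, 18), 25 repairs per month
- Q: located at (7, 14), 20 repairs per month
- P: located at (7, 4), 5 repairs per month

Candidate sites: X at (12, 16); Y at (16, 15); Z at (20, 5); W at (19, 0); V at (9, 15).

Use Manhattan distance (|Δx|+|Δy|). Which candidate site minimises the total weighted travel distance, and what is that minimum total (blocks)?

Total weighted distance at each candidate:
  X (12, 16): total = 860
  Y (16, 15): total = 1165
  Z (20, 5): total = 1515
  W (19, 0): total = 1845
  V (9, 15): total = 670
Minimum is at V with total 670 blocks.

V, total 670 blocks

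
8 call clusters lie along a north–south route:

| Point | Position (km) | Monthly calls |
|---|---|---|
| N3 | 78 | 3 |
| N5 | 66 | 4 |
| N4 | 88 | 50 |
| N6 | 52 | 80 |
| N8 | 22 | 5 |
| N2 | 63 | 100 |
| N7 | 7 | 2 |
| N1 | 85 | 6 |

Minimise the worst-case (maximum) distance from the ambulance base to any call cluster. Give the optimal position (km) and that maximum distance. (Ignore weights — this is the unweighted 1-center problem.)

The 1-center on a line is the midpoint of the two extreme points: leftmost at 7, rightmost at 88.
Optimal location = (7 + 88)/2 = 47.5; maximum distance = (88 − 7)/2 = 40.5.

location 47.5, max distance 40.5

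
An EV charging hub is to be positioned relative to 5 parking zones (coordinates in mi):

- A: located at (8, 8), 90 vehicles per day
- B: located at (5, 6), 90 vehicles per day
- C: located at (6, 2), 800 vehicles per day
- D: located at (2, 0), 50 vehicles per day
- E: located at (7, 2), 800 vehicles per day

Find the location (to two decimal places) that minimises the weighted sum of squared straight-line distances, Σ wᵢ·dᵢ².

The minimiser of Σwᵢ‖p−pᵢ‖² is the weighted centroid p* = (Σwᵢpᵢ)/(Σwᵢ).
Σwᵢ = 1830.
Σwᵢxᵢ = 90·8 + 90·5 + 800·6 + 50·2 + 800·7 = 11670.
Σwᵢyᵢ = 90·8 + 90·6 + 800·2 + 50·0 + 800·2 = 4460.
x* = 11670/1830 = 6.38, y* = 4460/1830 = 2.44.

(6.38, 2.44)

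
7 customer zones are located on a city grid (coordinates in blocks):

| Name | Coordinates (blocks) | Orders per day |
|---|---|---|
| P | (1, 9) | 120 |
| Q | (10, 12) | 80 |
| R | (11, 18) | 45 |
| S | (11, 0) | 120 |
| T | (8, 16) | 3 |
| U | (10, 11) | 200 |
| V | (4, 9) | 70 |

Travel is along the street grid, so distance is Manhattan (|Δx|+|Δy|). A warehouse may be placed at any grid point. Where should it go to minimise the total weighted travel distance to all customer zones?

(10, 11)

Manhattan distance separates: Σwᵢ(|x−xᵢ|+|y−yᵢ|) = Σwᵢ|x−xᵢ| + Σwᵢ|y−yᵢ|, so x and y are optimised independently as 1-D weighted medians.
Total weight W = 638; half = 319.
x-coordinate, sorted with cumulative weight:
  x=1 (P, w=120) cum 120
  x=4 (V, w=70) cum 190
  x=8 (T, w=3) cum 193
  x=10 (Q, w=80) cum 273
  x=10 (U, w=200) cum 473  ← median
  x=11 (R, w=45) cum 518
  x=11 (S, w=120) cum 638
⇒ x* = 10
y-coordinate, sorted with cumulative weight:
  y=0 (S, w=120) cum 120
  y=9 (P, w=120) cum 240
  y=9 (V, w=70) cum 310
  y=11 (U, w=200) cum 510  ← median
  y=12 (Q, w=80) cum 590
  y=16 (T, w=3) cum 593
  y=18 (R, w=45) cum 638
⇒ y* = 11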